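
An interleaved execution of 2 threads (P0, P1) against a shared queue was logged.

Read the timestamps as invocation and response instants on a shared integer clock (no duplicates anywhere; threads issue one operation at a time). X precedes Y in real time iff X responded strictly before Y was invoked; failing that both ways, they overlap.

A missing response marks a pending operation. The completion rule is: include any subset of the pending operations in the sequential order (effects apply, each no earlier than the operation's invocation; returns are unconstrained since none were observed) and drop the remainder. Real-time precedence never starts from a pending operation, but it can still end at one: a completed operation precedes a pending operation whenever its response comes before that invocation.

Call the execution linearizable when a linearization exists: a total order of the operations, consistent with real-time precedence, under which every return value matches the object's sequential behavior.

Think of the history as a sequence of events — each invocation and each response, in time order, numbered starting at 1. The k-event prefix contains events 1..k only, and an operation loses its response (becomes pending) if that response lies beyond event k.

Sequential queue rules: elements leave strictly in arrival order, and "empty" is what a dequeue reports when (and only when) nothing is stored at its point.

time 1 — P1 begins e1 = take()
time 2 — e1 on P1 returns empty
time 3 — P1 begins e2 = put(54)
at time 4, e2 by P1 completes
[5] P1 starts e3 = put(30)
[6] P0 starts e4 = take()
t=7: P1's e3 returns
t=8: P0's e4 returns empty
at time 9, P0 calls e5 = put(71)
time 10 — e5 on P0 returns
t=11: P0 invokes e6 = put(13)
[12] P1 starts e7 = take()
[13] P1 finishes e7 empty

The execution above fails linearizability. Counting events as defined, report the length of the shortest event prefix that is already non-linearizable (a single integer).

8

one valid order for events 1..7 is e1, e2, e3:
step 1: e1 take() → empty — queue <>
step 2: e2 put(54) — queue <54>
step 3: e3 put(30) — queue <54,30>
include event 8 — e4 responding at 8 — and every candidate order breaks
sample order e1, e2, e3, e4 stalls at step 4 — e4 take() → empty has no legal effect
sample order e1, e2, e4, e3 stalls at step 3 — e4 take() → empty has no legal effect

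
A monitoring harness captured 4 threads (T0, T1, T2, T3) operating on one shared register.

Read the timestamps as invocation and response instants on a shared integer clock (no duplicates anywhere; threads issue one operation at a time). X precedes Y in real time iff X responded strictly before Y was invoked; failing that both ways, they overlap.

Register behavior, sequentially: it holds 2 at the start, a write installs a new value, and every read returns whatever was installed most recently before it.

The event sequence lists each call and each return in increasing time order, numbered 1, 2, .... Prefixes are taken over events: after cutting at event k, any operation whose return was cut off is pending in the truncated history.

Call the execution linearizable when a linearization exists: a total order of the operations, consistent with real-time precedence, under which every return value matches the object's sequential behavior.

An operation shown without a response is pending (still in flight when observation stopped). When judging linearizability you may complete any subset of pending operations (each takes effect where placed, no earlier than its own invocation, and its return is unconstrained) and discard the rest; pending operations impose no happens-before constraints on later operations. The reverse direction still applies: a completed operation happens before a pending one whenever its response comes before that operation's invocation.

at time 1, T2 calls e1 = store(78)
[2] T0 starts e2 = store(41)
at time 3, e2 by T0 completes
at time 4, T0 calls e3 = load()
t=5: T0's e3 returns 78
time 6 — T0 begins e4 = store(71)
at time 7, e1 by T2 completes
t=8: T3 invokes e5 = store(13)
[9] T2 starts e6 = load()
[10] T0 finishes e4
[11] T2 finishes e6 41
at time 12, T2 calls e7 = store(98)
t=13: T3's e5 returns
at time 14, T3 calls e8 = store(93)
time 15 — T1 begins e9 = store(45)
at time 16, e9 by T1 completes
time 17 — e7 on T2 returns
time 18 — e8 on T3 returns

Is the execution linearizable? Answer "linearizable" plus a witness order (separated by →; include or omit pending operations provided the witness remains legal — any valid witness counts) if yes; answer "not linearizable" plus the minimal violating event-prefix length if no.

not linearizable — minimal violating prefix: 11 events

through event 10 a valid linearization exists; event 11 (e6 responding at time 11) ends that
no legal order exists: 7 real-time-consistent candidates over 5 completed register operations, all rejected
completion choices over the 1 pending operation (e5) were checked; none helps
take e1, e2, e3, e4, e6 (pending dropped): step 3 already fails, because e3 load() → 78 cannot occur there
take e1, e2, e3, e6, e4 (pending dropped): step 3 already fails, because e3 load() → 78 cannot occur there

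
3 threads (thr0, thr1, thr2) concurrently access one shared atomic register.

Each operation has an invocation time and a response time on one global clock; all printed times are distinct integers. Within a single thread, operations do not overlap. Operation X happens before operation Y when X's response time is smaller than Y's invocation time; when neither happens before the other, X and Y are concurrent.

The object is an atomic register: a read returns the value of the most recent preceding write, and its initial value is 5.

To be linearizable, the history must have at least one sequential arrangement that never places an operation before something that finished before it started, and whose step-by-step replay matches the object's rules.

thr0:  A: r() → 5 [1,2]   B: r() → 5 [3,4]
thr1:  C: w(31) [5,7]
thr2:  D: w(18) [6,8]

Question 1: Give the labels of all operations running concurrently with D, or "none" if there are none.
C

D spans [6,8]; an op avoiding the whole window 6..8 is ordered, any other is concurrent
A [1,2]: before
B [3,4]: before
C [5,7]: concurrent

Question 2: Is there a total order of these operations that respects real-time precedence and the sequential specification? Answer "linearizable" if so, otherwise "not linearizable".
linearizable

one valid linearization: A, B, C, D
after step 1 (A r() → 5): value 5
after step 2 (B r() → 5): value 5
after step 3 (C w(31)): value 31
after step 4 (D w(18)): value 18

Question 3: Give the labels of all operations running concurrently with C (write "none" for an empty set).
D

C spans [5,7]: anything still running between times 5 and 7 counts as concurrent
A [1,2]: before
B [3,4]: before
D [6,8]: concurrent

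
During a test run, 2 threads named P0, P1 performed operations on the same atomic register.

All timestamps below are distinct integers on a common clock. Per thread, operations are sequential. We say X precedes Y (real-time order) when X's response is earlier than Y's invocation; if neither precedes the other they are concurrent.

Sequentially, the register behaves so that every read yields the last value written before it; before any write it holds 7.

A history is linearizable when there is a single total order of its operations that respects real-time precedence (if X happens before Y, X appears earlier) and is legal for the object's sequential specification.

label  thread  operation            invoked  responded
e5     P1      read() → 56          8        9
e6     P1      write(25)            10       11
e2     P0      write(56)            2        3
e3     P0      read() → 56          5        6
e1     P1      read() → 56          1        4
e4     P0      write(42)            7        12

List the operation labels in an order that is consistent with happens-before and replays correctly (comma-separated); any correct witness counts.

step 1: e2 write(56) — value 56
step 2: e1 read() → 56 — value 56
step 3: e3 read() → 56 — value 56
step 4: e5 read() → 56 — value 56
step 5: e4 write(42) — value 42
step 6: e6 write(25) — value 25

e2, e1, e3, e5, e4, e6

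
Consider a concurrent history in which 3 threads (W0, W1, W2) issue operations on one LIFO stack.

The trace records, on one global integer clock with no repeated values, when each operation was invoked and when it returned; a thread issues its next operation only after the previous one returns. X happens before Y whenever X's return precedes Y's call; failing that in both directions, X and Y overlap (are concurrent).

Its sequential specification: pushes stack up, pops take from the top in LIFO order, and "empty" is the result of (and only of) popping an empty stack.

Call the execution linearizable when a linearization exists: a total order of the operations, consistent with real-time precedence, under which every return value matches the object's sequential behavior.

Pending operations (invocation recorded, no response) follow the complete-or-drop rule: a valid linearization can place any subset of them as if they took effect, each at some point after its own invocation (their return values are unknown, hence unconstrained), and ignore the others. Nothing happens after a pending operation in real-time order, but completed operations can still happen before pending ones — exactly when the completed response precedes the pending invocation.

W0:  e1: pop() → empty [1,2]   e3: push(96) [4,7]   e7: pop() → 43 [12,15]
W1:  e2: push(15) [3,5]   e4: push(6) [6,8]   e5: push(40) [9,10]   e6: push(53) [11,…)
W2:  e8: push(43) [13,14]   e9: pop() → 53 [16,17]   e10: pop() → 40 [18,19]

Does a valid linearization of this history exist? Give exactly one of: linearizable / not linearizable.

one valid linearization: e1, e2, e3, e4, e5, e6, e8, e7, e9, e10
step 1: e1 pop() → empty — stack <>
step 2: e2 push(15) — stack <15>
step 3: e3 push(96) — stack <15,96>
step 4: e4 push(6) — stack <15,96,6>
step 5: e5 push(40) — stack <15,96,6,40>
step 6: e6 push(53) (pending, included) — stack <15,96,6,40,53>
step 7: e8 push(43) — stack <15,96,6,40,53,43>
step 8: e7 pop() → 43 — stack <15,96,6,40,53>
step 9: e9 pop() → 53 — stack <15,96,6,40>
step 10: e10 pop() → 40 — stack <15,96,6>

linearizable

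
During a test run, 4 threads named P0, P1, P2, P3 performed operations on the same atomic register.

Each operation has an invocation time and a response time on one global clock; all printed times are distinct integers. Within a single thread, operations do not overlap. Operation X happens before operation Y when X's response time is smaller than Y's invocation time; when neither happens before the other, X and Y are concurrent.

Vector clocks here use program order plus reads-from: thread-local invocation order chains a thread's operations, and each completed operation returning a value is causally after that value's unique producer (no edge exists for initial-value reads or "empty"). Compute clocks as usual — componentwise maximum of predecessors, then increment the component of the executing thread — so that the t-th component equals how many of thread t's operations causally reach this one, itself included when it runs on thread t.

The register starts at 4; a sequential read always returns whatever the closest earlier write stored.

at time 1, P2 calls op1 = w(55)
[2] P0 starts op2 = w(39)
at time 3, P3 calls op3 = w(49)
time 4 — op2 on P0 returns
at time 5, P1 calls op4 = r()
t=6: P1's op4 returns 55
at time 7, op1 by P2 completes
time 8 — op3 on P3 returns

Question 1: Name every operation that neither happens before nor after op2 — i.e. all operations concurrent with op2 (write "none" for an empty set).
op2 runs from 2 to 4; window-overlapping ops are concurrent
op1 [1,7]: concurrent
op3 [3,8]: concurrent
op4 [5,6]: after

op1, op3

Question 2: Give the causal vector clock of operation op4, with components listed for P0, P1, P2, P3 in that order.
VC(op3, invoked at 3): no causal predecessors; +1 on P3 → (0, 0, 0, 1)
VC(op1, invoked at 1): no causal predecessors; +1 on P2 → (0, 0, 1, 0)
VC(op2, invoked at 2): no causal predecessors; +1 on P0 → (1, 0, 0, 0)
from VC(op1)=(0, 0, 1, 0), op4 (invoked 5) maxes components and bumps P1 → (0, 1, 1, 0)
target: VC(op4) = (0, 1, 1, 0)

(0, 1, 1, 0)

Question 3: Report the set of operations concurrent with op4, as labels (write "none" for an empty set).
concurrent with op4 ([5,6]): every op whose interval crosses 5..6
op1 [1,7]: concurrent
op2 [2,4]: before
op3 [3,8]: concurrent

op1, op3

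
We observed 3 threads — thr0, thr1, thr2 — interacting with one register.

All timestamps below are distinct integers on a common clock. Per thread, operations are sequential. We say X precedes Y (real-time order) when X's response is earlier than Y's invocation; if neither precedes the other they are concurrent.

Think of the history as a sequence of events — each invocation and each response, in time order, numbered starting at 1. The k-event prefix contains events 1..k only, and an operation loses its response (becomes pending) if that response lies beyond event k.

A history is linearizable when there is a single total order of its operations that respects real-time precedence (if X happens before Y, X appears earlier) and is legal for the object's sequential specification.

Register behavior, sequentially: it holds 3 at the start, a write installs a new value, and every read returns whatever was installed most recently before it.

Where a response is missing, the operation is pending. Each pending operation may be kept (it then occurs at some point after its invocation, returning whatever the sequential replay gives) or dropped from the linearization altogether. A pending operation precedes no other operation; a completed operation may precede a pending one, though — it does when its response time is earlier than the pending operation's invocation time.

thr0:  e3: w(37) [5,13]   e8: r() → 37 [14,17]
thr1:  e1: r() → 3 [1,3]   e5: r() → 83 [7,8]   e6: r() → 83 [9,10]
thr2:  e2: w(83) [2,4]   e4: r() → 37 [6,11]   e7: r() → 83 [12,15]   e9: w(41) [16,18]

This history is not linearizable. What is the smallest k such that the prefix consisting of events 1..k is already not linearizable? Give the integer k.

one valid order for events 1..14 is e1, e2, e5, e6, e3, e4:
step 1: e1 r() → 3 — value 3
step 2: e2 w(83) — value 83
step 3: e5 r() → 83 — value 83
step 4: e6 r() → 83 — value 83
step 5: e3 w(37) — value 37
step 6: e4 r() → 37 — value 37
event 15 — e7's response, time 15 — after it, nothing linearizes
no escape via the 1 pending operation (e8): every completion choice fails
one such order, e1, e2, e3, e4, e5, e6, e7 (pending dropped), breaks at step 5 where e5 r() → 83 is illegal
one such order, e1, e2, e3, e5, e4, e6, e7 (pending dropped), breaks at step 4 where e5 r() → 83 is illegal

15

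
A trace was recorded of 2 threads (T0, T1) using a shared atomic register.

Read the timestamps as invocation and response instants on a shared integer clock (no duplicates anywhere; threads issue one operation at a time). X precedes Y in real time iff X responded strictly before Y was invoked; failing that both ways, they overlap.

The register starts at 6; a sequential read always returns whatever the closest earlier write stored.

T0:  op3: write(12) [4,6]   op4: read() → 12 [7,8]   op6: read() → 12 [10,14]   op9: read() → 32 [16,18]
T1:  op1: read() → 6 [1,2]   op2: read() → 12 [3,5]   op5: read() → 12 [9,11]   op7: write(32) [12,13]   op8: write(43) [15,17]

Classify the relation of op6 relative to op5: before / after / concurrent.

concurrent

op6 spans [10,14], op5 spans [9,11]
the intervals overlap in both directions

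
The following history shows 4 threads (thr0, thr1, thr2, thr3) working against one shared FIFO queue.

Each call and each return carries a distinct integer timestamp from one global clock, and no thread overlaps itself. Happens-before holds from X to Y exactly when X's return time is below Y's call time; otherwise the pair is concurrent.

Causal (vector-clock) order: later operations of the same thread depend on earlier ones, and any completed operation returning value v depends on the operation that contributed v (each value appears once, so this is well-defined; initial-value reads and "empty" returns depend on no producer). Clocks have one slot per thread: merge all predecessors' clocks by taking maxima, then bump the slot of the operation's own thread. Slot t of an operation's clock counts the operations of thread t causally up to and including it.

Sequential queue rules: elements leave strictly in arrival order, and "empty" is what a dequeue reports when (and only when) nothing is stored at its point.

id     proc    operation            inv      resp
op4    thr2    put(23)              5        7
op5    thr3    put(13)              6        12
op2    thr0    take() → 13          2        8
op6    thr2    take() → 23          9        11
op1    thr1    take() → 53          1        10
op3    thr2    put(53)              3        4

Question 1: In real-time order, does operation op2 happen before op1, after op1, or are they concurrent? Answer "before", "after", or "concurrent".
concurrent

op2 spans [2,8], op1 spans [1,10]
the intervals overlap in both directions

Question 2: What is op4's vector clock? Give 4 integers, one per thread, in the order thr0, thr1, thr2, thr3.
(0, 0, 2, 0)

VC(op5, invoked at 6): no causal predecessors; +1 on thr3 → (0, 0, 0, 1)
VC(op3, invoked at 3): no causal predecessors; +1 on thr2 → (0, 0, 1, 0)
op4, invoked 5, takes VC(op3)=(0, 0, 1, 0) under max, adds 1 for thr2 → (0, 0, 2, 0)
op1, invoked 1, takes VC(op3)=(0, 0, 1, 0) under max, adds 1 for thr1 → (0, 1, 1, 0)
op2, invoked 2, takes VC(op5)=(0, 0, 0, 1) under max, adds 1 for thr0 → (1, 0, 0, 1)
op6, invoked 9, takes VC(op4)=(0, 0, 2, 0) under max, adds 1 for thr2 → (0, 0, 3, 0)
target: VC(op4) = (0, 0, 2, 0)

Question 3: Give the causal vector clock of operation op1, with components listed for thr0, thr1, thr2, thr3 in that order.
(0, 1, 1, 0)

invoked at 6, op5 has no predecessors; its own thr3 bump gives (0, 0, 0, 1)
invoked at 3, op3 has no predecessors; its own thr2 bump gives (0, 0, 1, 0)
VC(op4, invoked at 5): max of VC(op3)=(0, 0, 1, 0), then +1 on thread thr2 → (0, 0, 2, 0)
VC(op1, invoked at 1): max of VC(op3)=(0, 0, 1, 0), then +1 on thread thr1 → (0, 1, 1, 0)
VC(op2, invoked at 2): max of VC(op5)=(0, 0, 0, 1), then +1 on thread thr0 → (1, 0, 0, 1)
VC(op6, invoked at 9): max of VC(op4)=(0, 0, 2, 0), then +1 on thread thr2 → (0, 0, 3, 0)
target: VC(op1) = (0, 1, 1, 0)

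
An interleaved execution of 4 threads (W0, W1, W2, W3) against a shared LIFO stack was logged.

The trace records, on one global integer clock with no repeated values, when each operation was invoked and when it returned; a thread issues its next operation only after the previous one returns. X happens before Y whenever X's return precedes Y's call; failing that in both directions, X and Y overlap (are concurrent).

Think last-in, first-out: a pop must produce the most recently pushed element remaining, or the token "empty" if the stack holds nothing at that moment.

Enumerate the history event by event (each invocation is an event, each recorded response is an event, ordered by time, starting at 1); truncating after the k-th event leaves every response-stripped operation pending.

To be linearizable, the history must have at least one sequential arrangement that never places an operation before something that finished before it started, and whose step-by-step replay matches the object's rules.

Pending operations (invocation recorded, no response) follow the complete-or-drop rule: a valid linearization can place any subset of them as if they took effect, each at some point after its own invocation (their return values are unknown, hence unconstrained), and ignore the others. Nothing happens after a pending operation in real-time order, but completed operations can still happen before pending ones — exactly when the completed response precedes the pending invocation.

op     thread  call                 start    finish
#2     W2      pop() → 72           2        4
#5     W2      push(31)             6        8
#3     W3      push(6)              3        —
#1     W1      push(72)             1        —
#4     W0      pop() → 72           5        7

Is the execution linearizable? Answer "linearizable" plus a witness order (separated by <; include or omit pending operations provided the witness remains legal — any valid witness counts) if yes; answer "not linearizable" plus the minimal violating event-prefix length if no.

not linearizable — minimal violating prefix: 7 events

already the first 7 events (up to #4's response at time 7) admit no linearization; the first 6 still do
one real-time candidate order over the 2 completed operations — the LIFO stack replay rejects it
no completion choice of the 3 pending operations (#1, #3, #5) rescues it — every subset was tried
take #2, #4 (pending dropped): step 1 already fails, because #2 pop() → 72 cannot occur there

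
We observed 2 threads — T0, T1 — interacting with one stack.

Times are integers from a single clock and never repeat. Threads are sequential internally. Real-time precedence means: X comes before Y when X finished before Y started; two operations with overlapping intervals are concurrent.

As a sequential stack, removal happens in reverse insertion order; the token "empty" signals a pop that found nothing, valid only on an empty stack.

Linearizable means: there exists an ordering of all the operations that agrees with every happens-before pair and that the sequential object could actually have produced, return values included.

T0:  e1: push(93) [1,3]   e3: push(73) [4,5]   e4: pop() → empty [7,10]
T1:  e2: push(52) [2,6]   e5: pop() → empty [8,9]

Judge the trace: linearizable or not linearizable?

already the first 9 events (up to e5's response at time 9) admit no linearization; the first 8 still do
real-time-consistent orders of the 4 completed operations: 3 — all fail the stack replay
no completion choice of the 1 pending operation (e4) rescues it — every subset was tried
e.g. e1, e2, e3, e5 (pending dropped): illegal at step 4, since e5 pop() → empty cannot apply there
e.g. e1, e3, e2, e5 (pending dropped): illegal at step 4, since e5 pop() → empty cannot apply there

not linearizable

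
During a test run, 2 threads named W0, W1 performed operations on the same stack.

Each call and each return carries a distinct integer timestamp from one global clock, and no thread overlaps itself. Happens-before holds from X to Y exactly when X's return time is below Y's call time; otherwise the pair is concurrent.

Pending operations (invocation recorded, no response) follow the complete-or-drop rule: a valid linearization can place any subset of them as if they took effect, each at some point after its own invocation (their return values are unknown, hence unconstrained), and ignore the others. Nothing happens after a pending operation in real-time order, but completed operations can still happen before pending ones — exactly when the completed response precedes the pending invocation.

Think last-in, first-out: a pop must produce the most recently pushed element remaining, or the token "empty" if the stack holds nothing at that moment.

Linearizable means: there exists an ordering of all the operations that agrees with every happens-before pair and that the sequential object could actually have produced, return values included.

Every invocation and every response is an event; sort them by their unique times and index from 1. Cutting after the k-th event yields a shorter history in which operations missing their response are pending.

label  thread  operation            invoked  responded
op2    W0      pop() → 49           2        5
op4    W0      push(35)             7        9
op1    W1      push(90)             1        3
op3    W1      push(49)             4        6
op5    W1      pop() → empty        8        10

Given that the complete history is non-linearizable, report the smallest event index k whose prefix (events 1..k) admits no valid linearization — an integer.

events 1..9 are linearizable; a witness order is op1, op3, op2, op4:
1. op1 push(90), leaving stack <90>
2. op3 push(49), leaving stack <90,49>
3. op2 pop() → 49, leaving stack <90>
4. op4 push(35), leaving stack <90,35>
at event 10 (op5's time-10 response) nothing linearizes any more
one such order, op1, op2, op3, op4, op5, breaks at step 2 where op2 pop() → 49 is illegal
one such order, op1, op2, op3, op5, op4, breaks at step 2 where op2 pop() → 49 is illegal

10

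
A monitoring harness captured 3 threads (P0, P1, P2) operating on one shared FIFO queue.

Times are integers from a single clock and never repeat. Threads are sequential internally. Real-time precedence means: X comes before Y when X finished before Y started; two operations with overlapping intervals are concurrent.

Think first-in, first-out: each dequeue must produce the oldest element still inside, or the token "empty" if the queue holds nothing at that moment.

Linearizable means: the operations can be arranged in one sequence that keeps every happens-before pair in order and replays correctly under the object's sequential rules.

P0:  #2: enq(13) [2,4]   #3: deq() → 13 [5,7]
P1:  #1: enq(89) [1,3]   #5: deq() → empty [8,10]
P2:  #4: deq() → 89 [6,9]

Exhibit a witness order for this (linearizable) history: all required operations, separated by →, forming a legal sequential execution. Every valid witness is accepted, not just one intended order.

1. #1 enq(89), leaving queue <89>
2. #2 enq(13), leaving queue <89,13>
3. #4 deq() → 89, leaving queue <13>
4. #3 deq() → 13, leaving queue <>
5. #5 deq() → empty, leaving queue <>

#1 → #2 → #4 → #3 → #5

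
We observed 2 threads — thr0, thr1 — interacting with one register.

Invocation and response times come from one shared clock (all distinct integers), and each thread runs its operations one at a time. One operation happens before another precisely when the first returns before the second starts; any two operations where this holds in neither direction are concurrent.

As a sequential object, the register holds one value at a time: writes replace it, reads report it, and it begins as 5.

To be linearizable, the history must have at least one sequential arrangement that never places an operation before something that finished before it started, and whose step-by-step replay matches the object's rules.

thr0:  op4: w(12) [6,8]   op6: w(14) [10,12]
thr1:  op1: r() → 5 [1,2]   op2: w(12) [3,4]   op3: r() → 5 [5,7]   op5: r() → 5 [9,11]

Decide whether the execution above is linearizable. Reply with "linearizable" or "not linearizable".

not linearizable

prefix check: 1..6 passes, 1..7 fails once op3's time-7 response joins
the completed operations (3 total) allow one real-time order; the register replay rejects it
completion choices over the 1 pending operation (op4) were checked; none helps
e.g. op1, op2, op3 (pending dropped): illegal at step 3, since op3 r() → 5 cannot apply there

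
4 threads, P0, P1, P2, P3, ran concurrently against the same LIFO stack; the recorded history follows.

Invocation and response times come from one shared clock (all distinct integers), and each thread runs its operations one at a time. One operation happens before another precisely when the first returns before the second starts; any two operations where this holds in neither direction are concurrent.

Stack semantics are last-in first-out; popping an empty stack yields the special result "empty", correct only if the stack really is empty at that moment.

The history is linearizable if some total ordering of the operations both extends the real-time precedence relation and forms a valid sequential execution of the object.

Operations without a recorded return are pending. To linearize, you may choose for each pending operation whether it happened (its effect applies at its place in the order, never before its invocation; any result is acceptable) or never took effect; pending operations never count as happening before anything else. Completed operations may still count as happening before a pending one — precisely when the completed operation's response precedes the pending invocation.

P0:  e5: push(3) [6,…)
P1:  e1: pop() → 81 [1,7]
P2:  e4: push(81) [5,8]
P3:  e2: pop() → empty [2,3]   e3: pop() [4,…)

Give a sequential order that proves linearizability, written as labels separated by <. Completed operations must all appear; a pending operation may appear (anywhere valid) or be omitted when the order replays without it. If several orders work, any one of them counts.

1. e2 pop() → empty, leaving stack <>
2. e3 pop() (pending, included), leaving stack <>
3. e4 push(81), leaving stack <81>
4. e1 pop() → 81, leaving stack <>

e2 < e3 < e4 < e1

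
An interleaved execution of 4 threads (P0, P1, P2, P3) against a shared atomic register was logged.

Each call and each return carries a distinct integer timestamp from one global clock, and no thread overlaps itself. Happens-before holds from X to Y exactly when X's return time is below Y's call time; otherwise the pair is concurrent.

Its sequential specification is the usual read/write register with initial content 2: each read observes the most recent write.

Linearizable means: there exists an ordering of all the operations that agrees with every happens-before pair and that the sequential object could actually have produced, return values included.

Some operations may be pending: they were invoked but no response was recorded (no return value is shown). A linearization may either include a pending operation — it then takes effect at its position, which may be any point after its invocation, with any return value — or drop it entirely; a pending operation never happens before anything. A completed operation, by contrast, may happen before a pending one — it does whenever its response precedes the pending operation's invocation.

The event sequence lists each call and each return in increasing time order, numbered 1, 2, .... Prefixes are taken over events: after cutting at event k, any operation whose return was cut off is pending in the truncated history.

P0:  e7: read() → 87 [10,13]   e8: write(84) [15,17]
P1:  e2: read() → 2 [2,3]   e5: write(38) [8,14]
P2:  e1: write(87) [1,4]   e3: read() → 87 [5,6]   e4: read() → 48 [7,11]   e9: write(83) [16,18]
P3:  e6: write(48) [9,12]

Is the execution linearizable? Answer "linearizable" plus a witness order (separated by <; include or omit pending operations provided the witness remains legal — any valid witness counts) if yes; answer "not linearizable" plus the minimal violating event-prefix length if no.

linearizable — witness: e2 < e1 < e3 < e7 < e5 < e6 < e4 < e8 < e9

1. e2 read() → 2, leaving value 2
2. e1 write(87), leaving value 87
3. e3 read() → 87, leaving value 87
4. e7 read() → 87, leaving value 87
5. e5 write(38), leaving value 38
6. e6 write(48), leaving value 48
7. e4 read() → 48, leaving value 48
8. e8 write(84), leaving value 84
9. e9 write(83), leaving value 83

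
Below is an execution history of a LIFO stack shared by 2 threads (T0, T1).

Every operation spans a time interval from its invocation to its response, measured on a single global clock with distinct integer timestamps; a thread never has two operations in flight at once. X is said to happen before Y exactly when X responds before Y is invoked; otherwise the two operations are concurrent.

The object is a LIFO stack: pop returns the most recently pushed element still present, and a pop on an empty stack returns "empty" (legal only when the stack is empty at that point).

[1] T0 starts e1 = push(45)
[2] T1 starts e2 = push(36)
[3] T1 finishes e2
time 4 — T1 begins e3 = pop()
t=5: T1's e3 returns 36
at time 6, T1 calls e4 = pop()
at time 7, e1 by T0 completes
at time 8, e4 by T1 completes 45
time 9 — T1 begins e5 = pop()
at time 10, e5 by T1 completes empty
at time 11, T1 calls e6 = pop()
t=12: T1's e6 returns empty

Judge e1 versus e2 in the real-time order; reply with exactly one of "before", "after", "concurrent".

concurrent

e1 spans [1,7], e2 spans [2,3]
the intervals overlap in both directions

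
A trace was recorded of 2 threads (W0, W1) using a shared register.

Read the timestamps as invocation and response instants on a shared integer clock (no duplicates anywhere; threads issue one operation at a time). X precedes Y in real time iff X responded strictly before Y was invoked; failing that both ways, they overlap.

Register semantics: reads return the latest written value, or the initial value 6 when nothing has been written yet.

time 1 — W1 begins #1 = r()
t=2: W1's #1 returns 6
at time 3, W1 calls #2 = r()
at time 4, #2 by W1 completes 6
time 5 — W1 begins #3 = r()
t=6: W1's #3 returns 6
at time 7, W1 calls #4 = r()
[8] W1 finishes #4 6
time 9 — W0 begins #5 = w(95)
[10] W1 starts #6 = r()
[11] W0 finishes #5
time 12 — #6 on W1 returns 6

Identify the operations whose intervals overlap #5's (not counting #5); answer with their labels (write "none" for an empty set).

#6

#5 spans [9,11]; an op avoiding the whole window 9..11 is ordered, any other is concurrent
#1 [1,2]: before
#2 [3,4]: before
#3 [5,6]: before
#4 [7,8]: before
#6 [10,12]: concurrent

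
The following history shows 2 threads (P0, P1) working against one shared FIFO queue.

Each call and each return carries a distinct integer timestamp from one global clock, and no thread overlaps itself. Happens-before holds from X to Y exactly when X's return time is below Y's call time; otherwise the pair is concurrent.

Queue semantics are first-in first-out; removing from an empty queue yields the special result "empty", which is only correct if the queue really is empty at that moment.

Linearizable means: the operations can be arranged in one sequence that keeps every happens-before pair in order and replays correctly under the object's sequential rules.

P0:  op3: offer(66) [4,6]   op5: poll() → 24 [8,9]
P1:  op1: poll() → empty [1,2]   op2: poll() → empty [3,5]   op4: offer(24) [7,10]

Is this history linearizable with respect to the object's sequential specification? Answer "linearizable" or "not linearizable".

the violation lands at event 9, op5's response at time 9: events 1..8 linearize, events 1..9 do not
the 4 completed operations admit 2 real-time orders; each fails the FIFO queue replay
no completion choice of the 1 pending operation (op4) rescues it — every subset was tried
sample order op1, op2, op3, op5 (pending dropped) stalls at step 4 — op5 poll() → 24 has no legal effect
sample order op1, op3, op2, op5 (pending dropped) stalls at step 3 — op2 poll() → empty has no legal effect

not linearizable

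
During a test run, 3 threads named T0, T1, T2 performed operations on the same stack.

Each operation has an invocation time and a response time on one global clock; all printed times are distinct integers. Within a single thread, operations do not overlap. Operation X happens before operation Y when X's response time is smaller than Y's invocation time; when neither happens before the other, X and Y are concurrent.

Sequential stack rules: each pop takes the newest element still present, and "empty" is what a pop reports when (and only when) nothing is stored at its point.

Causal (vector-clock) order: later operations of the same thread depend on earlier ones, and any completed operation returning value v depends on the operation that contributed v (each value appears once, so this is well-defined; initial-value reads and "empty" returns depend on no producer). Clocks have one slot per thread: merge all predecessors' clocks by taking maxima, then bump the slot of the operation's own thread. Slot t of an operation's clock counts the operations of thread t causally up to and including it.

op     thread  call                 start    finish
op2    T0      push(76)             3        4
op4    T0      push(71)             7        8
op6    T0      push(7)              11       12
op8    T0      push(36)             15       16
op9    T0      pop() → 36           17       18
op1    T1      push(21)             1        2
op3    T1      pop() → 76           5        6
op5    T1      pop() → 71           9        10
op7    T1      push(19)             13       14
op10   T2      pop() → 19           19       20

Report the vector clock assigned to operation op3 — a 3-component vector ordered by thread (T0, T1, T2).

(1, 2, 0)

op1, invoked 1, has no incoming edges; only T1's bump applies → (0, 1, 0)
op2, invoked 3, has no incoming edges; only T0's bump applies → (1, 0, 0)
op4, invoked 7, takes VC(op2)=(1, 0, 0) under max, adds 1 for T0 → (2, 0, 0)
op3, invoked 5, takes VC(op1)=(0, 1, 0), VC(op2)=(1, 0, 0) under max, adds 1 for T1 → (1, 2, 0)
op6, invoked 11, takes VC(op4)=(2, 0, 0) under max, adds 1 for T0 → (3, 0, 0)
op8, invoked 15, takes VC(op6)=(3, 0, 0) under max, adds 1 for T0 → (4, 0, 0)
op5, invoked 9, takes VC(op3)=(1, 2, 0), VC(op4)=(2, 0, 0) under max, adds 1 for T1 → (2, 3, 0)
op9, invoked 17, takes VC(op8)=(4, 0, 0) under max, adds 1 for T0 → (5, 0, 0)
op7, invoked 13, takes VC(op5)=(2, 3, 0) under max, adds 1 for T1 → (2, 4, 0)
op10, invoked 19, takes VC(op7)=(2, 4, 0) under max, adds 1 for T2 → (2, 4, 1)
target: VC(op3) = (1, 2, 0)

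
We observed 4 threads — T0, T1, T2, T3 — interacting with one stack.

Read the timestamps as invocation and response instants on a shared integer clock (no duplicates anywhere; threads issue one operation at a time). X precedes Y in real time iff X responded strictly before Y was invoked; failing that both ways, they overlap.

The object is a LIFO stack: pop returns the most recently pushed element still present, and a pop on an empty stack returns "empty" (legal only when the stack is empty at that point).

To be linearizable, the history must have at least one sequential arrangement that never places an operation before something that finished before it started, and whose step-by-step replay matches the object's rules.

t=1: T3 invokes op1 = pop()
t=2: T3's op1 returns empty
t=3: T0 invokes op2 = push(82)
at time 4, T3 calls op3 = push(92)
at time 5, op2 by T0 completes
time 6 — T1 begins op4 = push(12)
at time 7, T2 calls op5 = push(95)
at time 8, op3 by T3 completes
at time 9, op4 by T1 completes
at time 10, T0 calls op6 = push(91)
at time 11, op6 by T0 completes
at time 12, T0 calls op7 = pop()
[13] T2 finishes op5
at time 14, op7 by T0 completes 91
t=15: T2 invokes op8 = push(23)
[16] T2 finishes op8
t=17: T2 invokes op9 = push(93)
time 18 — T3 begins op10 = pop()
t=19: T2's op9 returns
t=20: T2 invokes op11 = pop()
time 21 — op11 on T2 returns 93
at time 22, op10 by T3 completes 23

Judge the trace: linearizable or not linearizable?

a witness: op1, op2, op3, op4, op5, op6, op7, op8, op9, op11, op10
1. op1 pop() → empty, leaving stack <>
2. op2 push(82), leaving stack <82>
3. op3 push(92), leaving stack <82,92>
4. op4 push(12), leaving stack <82,92,12>
5. op5 push(95), leaving stack <82,92,12,95>
6. op6 push(91), leaving stack <82,92,12,95,91>
7. op7 pop() → 91, leaving stack <82,92,12,95>
8. op8 push(23), leaving stack <82,92,12,95,23>
9. op9 push(93), leaving stack <82,92,12,95,23,93>
10. op11 pop() → 93, leaving stack <82,92,12,95,23>
11. op10 pop() → 23, leaving stack <82,92,12,95>

linearizable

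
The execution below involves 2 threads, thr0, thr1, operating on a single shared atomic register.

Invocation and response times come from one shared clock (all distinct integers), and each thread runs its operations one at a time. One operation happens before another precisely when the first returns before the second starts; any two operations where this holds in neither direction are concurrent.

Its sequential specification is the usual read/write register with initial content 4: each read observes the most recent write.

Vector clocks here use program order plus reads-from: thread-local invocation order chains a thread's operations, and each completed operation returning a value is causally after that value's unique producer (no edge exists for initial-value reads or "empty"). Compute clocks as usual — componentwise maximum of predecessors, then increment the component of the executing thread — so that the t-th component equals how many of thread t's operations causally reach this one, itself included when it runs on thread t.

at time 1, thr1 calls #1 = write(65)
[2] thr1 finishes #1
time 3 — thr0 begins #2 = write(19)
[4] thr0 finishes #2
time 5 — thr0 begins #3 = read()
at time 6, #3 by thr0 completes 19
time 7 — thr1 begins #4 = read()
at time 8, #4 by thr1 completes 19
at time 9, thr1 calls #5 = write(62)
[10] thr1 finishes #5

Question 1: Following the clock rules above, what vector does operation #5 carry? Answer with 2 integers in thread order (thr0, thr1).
#1 (invocation 1): nothing precedes it; thr1's component alone gives (0, 1)
#2 (invocation 3): nothing precedes it; thr0's component alone gives (1, 0)
merge at #3 (invoked 5): VC(#2)=(1, 0), own-thread bump on thr0 → (2, 0)
merge at #4 (invoked 7): VC(#1)=(0, 1), VC(#2)=(1, 0), own-thread bump on thr1 → (1, 2)
merge at #5 (invoked 9): VC(#4)=(1, 2), own-thread bump on thr1 → (1, 3)
target: VC(#5) = (1, 3)

(1, 3)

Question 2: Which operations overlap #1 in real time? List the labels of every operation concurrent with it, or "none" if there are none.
#1 spans [1,2]; an op avoiding the whole window 1..2 is ordered, any other is concurrent
#2 [3,4]: after
#3 [5,6]: after
#4 [7,8]: after
#5 [9,10]: after

none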